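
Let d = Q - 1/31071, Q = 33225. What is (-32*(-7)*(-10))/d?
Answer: -4971360/73738141 ≈ -0.067419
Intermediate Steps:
d = 1032333974/31071 (d = 33225 - 1/31071 = 1032333974/31071 ≈ 33225.)
(-32*(-7)*(-10))/d = (-32*(-7)*(-10))/(1032333974/31071) = (224*(-10))*(31071/1032333974) = -2240*31071/1032333974 = -4971360/73738141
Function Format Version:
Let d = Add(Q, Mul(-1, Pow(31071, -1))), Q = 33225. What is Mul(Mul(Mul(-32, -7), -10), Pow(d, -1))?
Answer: Rational(-4971360, 73738141) ≈ -0.067419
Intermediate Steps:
d = Rational(1032333974, 31071) (d = Add(33225, Mul(-1, Pow(31071, -1))) = Add(33225, Mul(-1, Rational(1, 31071))) = Add(33225, Rational(-1, 31071)) = Rational(1032333974, 31071) ≈ 33225.)
Mul(Mul(Mul(-32, -7), -10), Pow(d, -1)) = Mul(Mul(Mul(-32, -7), -10), Pow(Rational(1032333974, 31071), -1)) = Mul(Mul(224, -10), Rational(31071, 1032333974)) = Mul(-2240, Rational(31071, 1032333974)) = Rational(-4971360, 73738141)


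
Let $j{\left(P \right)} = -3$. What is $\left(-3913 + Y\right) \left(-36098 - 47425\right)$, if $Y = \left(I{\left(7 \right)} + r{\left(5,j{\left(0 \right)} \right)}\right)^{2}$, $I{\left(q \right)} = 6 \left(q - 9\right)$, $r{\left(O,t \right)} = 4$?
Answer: $321480027$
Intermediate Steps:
$I{\left(q \right)} = -54 + 6 q$ ($I{\left(q \right)} = 6 \left(-9 + q\right) = -54 + 6 q$)
$Y = 64$ ($Y = \left(\left(-54 + 6 \cdot 7\right) + 4\right)^{2} = \left(\left(-54 + 42\right) + 4\right)^{2} = \left(-12 + 4\right)^{2} = \left(-8\right)^{2} = 64$)
$\left(-3913 + Y\right) \left(-36098 - 47425\right) = \left(-3913 + 64\right) \left(-36098 - 47425\right) = \left(-3849\right) \left(-83523\right) = 321480027$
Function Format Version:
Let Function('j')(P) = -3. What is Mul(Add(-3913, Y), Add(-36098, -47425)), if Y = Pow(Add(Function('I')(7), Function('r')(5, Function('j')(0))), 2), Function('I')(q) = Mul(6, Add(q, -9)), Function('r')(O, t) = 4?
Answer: 321480027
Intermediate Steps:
Function('I')(q) = Add(-54, Mul(6, q)) (Function('I')(q) = Mul(6, Add(-9, q)) = Add(-54, Mul(6, q)))
Y = 64 (Y = Pow(Add(Add(-54, Mul(6, 7)), 4), 2) = Pow(Add(Add(-54, 42), 4), 2) = Pow(Add(-12, 4), 2) = Pow(-8, 2) = 64)
Mul(Add(-3913, Y), Add(-36098, -47425)) = Mul(Add(-3913, 64), Add(-36098, -47425)) = Mul(-3849, -83523) = 321480027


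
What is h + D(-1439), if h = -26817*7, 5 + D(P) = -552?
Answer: -188276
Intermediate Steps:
D(P) = -557 (D(P) = -5 - 552 = -557)
h = -187719
h + D(-1439) = -187719 - 557 = -188276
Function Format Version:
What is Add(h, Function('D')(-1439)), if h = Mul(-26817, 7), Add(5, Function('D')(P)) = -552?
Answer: -188276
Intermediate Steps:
Function('D')(P) = -557 (Function('D')(P) = Add(-5, -552) = -557)
h = -187719
Add(h, Function('D')(-1439)) = Add(-187719, -557) = -188276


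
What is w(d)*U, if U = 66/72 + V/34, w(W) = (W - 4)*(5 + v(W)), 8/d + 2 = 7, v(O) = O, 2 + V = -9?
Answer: -3993/425 ≈ -9.3953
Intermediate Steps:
V = -11 (V = -2 - 9 = -11)
d = 8/5 (d = 8/(-2 + 7) = 8/5 ≈ 1.6000)
w(W) = (-4 + W)*(5 + W) (w(W) = (W - 4)*(5 + W) = (-4 + W)*(5 + W))
U = 121/204 (U = 66/72 - 11/34 = 66*(1/72) - 11*1/34 = 11/12 - 11/34 = 121/204 ≈ 0.59314)
w(d)*U = (-20 + 8/5 + (8/5)²)*(121/204) = (-20 + 8/5 + 64/25)*(121/204) = -396/25*121/204 = -3993/425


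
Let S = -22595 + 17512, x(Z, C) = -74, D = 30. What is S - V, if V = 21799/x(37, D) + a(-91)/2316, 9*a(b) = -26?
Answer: -923240446/192807 ≈ -4788.4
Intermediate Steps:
a(b) = -26/9 (a(b) = (⅑)*(-26) = -26/9)
V = -56797535/192807 (V = 21799/(-74) - 26/9/2316 = 21799*(-1/74) - 26/9*1/2316 = -21799/74 - 13/10422 = -56797535/192807 ≈ -294.58)
S = -5083
S - V = -5083 - 1*(-56797535/192807) = -5083 + 56797535/192807 = -923240446/192807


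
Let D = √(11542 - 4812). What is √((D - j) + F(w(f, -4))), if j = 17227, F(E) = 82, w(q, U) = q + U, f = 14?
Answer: √(-17145 + √6730) ≈ 130.63*I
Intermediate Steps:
w(q, U) = U + q
D = √6730 ≈ 82.037
√((D - j) + F(w(f, -4))) = √((√6730 - 1*17227) + 82) = √((√6730 - 17227) + 82) = √((-17227 + √6730) + 82) = √(-17145 + √6730)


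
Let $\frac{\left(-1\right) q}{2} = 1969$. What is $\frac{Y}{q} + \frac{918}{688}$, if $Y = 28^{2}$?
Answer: $\frac{768923}{677336} \approx 1.1352$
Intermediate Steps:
$Y = 784$
$q = -3938$ ($q = \left(-2\right) 1969 = -3938$)
$\frac{Y}{q} + \frac{918}{688} = \frac{784}{-3938} + \frac{918}{688} = 784 \left(- \frac{1}{3938}\right) + 918 \cdot \frac{1}{688} = - \frac{392}{1969} + \frac{459}{344} = \frac{768923}{677336}$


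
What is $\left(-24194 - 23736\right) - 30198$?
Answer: $-78128$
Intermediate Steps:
$\left(-24194 - 23736\right) - 30198 = -47930 - 30198 = -78128$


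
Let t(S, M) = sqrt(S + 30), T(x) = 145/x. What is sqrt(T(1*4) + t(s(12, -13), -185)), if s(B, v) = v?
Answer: sqrt(145 + 4*sqrt(17))/2 ≈ 6.3540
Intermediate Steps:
t(S, M) = sqrt(30 + S)
sqrt(T(1*4) + t(s(12, -13), -185)) = sqrt(145/((1*4)) + sqrt(30 - 13)) = sqrt(145/4 + sqrt(17))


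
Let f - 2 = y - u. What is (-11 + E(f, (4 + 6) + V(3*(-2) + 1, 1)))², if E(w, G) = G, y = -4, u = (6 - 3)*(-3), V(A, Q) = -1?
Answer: 4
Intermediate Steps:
u = -9 (u = 3*(-3) = -9)
f = 7 (f = 2 + (-4 - 1*(-9)) = 2 + (-4 + 9) = 2 + 5 = 7)
(-11 + E(f, (4 + 6) + V(3*(-2) + 1, 1)))² = (-11 + ((4 + 6) - 1))² = (-11 + (10 - 1))² = (-11 + 9)² = (-2)² = 4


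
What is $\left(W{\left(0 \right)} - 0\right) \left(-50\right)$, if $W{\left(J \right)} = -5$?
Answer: $250$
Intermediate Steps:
$\left(W{\left(0 \right)} - 0\right) \left(-50\right) = \left(-5 - 0\right) \left(-50\right) = \left(-5 + 0\right) \left(-50\right) = \left(-5\right) \left(-50\right) = 250$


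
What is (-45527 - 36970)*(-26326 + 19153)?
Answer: 591750981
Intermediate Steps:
(-45527 - 36970)*(-26326 + 19153) = -82497*(-7173) = 591750981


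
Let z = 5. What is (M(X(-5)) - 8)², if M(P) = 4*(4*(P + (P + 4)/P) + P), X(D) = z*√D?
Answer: -5926096/125 + 38976*I*√5/25 ≈ -47409.0 + 3486.1*I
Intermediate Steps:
X(D) = 5*√D
M(P) = 20*P + 16*(4 + P)/P (M(P) = 4*(4*(P + (4 + P)/P) + P) = 4*((4*P + 4*(4 + P)/P) + P) = 4*(5*P + 4*(4 + P)/P) = 20*P + 16*(4 + P)/P)
(M(X(-5)) - 8)² = ((16 + 20*(5*√(-5)) + 64/((5*√(-5)))) - 8)² = ((16 + 20*(5*(I*√5)) + 64/((5*(I*√5)))) - 8)² = ((16 + 20*(5*I*√5) + 64/((5*I*√5))) - 8)² = ((16 + 100*I*√5 + 64*(-I*√5/25)) - 8)² = ((16 + 100*I*√5 - 64*I*√5/25) - 8)² = ((16 + 2436*I*√5/25) - 8)² = (8 + 2436*I*√5/25)²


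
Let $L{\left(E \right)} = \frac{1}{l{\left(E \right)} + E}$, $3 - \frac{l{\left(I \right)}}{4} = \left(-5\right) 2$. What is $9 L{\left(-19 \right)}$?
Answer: $\frac{3}{11} \approx 0.27273$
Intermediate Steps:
$l{\left(I \right)} = 52$ ($l{\left(I \right)} = 12 - 4 \left(\left(-5\right) 2\right) = 12 - -40 = 12 + 40 = 52$)
$L{\left(E \right)} = \frac{1}{52 + E}$
$9 L{\left(-19 \right)} = \frac{9}{52 - 19} = \frac{9}{33} = 9 \cdot \frac{1}{33} = \frac{3}{11}$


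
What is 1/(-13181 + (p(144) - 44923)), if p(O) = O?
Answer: -1/57960 ≈ -1.7253e-5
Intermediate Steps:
1/(-13181 + (p(144) - 44923)) = 1/(-13181 + (144 - 44923)) = 1/(-13181 - 44779) = 1/(-57960) = -1/57960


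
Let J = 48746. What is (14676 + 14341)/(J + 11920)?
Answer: 29017/60666 ≈ 0.47831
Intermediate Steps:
(14676 + 14341)/(J + 11920) = (14676 + 14341)/(48746 + 11920) = 29017/60666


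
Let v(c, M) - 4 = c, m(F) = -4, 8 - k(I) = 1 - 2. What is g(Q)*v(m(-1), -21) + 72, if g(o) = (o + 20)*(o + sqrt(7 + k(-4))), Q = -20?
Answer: 72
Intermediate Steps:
k(I) = 9 (k(I) = 8 - (1 - 2) = 8 - 1*(-1) = 8 + 1 = 9)
v(c, M) = 4 + c
g(o) = (4 + o)*(20 + o) (g(o) = (o + 20)*(o + sqrt(7 + 9)) = (20 + o)*(o + sqrt(16)) = (20 + o)*(o + 4) = (20 + o)*(4 + o) = (4 + o)*(20 + o))
g(Q)*v(m(-1), -21) + 72 = (80 + (-20)**2 + 24*(-20))*(4 - 4) + 72 = (80 + 400 - 480)*0 + 72 = 0*0 + 72 = 0 + 72 = 72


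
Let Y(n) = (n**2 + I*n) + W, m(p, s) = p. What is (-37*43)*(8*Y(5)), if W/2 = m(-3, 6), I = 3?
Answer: -432752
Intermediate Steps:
W = -6 (W = 2*(-3) = -6)
Y(n) = -6 + n**2 + 3*n (Y(n) = (n**2 + 3*n) - 6 = -6 + n**2 + 3*n)
(-37*43)*(8*Y(5)) = (-37*43)*(8*(-6 + 5**2 + 3*5)) = -12728*(-6 + 25 + 15) = -12728*34 = -1591*272 = -432752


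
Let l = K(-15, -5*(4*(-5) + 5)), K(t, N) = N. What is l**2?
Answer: 5625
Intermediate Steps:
l = 75 (l = -5*(4*(-5) + 5) = -5*(-20 + 5) = -5*(-15) = 75)
l**2 = 75**2 = 5625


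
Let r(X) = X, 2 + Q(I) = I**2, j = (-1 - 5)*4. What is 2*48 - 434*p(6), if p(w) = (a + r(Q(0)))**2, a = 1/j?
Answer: -493369/288 ≈ -1713.1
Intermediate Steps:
j = -24 (j = -6*4 = -24)
Q(I) = -2 + I**2
a = -1/24 (a = 1/(-24) = -1/24 ≈ -0.041667)
p(w) = 2401/576 (p(w) = (-1/24 + (-2 + 0**2))**2 = (-1/24 + (-2 + 0))**2 = (-1/24 - 2)**2 = (-49/24)**2 = 2401/576)
2*48 - 434*p(6) = 2*48 - 434*2401/576 = 96 - 521017/288 = -493369/288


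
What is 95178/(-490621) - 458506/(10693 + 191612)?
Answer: -244207657516/99255081405 ≈ -2.4604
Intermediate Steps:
95178/(-490621) - 458506/(10693 + 191612) = 95178*(-1/490621) - 458506/202305 = -95178/490621 - 458506*1/202305 = -95178/490621 - 458506/202305 = -244207657516/99255081405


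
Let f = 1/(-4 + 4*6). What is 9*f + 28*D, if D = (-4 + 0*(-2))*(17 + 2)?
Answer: -42551/20 ≈ -2127.6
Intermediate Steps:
f = 1/20 (f = 1/(-4 + 24) = 1/20 ≈ 0.050000)
D = -76 (D = (-4 + 0)*19 = -4*19 = -76)
9*f + 28*D = 9*(1/20) + 28*(-76) = 9/20 - 2128 = -42551/20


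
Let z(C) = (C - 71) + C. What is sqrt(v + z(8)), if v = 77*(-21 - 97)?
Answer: I*sqrt(9141) ≈ 95.609*I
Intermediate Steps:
z(C) = -71 + 2*C (z(C) = (-71 + C) + C = -71 + 2*C)
v = -9086 (v = 77*(-118) = -9086)
sqrt(v + z(8)) = sqrt(-9086 + (-71 + 2*8)) = sqrt(-9086 + (-71 + 16)) = sqrt(-9086 - 55) = sqrt(-9141) = I*sqrt(9141)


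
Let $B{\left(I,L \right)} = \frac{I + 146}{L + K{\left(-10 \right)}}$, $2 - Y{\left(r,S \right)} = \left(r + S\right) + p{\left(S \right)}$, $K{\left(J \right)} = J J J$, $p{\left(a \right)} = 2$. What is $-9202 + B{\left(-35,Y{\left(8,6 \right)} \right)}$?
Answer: $- \frac{3110313}{338} \approx -9202.1$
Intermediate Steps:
$K{\left(J \right)} = J^{3}$ ($K{\left(J \right)} = J^{2} J = J^{3}$)
$Y{\left(r,S \right)} = - S - r$ ($Y{\left(r,S \right)} = 2 - \left(\left(r + S\right) + 2\right) = 2 - \left(\left(S + r\right) + 2\right) = 2 - \left(2 + S + r\right) = - S - r$)
$B{\left(I,L \right)} = \frac{146 + I}{-1000 + L}$ ($B{\left(I,L \right)} = \frac{I + 146}{L + \left(-10\right)^{3}} = \frac{146 + I}{L - 1000} = \frac{146 + I}{-1000 + L}$)
$-9202 + B{\left(-35,Y{\left(8,6 \right)} \right)} = -9202 + \frac{146 - 35}{-1000 - 14} = -9202 + \frac{1}{-1000 - 14} \cdot 111 = -9202 + \frac{1}{-1014} \cdot 111 = -9202 - \frac{37}{338} = - \frac{3110313}{338}$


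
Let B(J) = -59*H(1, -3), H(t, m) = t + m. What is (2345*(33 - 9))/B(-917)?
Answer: 28140/59 ≈ 476.95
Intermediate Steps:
H(t, m) = m + t
B(J) = 118 (B(J) = -59*(-3 + 1) = -59*(-2) = 118)
(2345*(33 - 9))/B(-917) = (2345*(33 - 9))/118 = (2345*24)*(1/118) = 56280*(1/118) = 28140/59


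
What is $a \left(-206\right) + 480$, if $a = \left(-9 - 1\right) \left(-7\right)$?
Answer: $-13940$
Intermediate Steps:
$a = 70$ ($a = \left(-10\right) \left(-7\right) = 70$)
$a \left(-206\right) + 480 = 70 \left(-206\right) + 480 = -14420 + 480 = -13940$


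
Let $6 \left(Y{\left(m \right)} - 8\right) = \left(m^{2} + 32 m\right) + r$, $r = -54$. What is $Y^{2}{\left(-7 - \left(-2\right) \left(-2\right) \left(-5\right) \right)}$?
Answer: $\frac{37249}{4} \approx 9312.3$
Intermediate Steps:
$Y{\left(m \right)} = -1 + \frac{m^{2}}{6} + \frac{16 m}{3}$ ($Y{\left(m \right)} = 8 + \frac{\left(m^{2} + 32 m\right) - 54}{6} = 8 + \frac{-54 + m^{2} + 32 m}{6} = 8 + \left(-9 + \frac{m^{2}}{6} + \frac{16 m}{3}\right) = -1 + \frac{m^{2}}{6} + \frac{16 m}{3}$)
$Y^{2}{\left(-7 - \left(-2\right) \left(-2\right) \left(-5\right) \right)} = \left(-1 + \frac{\left(-7 - \left(-2\right) \left(-2\right) \left(-5\right)\right)^{2}}{6} + \frac{16 \left(-7 - \left(-2\right) \left(-2\right) \left(-5\right)\right)}{3}\right)^{2} = \left(-1 + \frac{\left(-7 - 4 \left(-5\right)\right)^{2}}{6} + \frac{16 \left(-7 - 4 \left(-5\right)\right)}{3}\right)^{2} = \left(-1 + \frac{\left(-7 - -20\right)^{2}}{6} + \frac{16 \left(-7 - -20\right)}{3}\right)^{2} = \left(-1 + \frac{\left(-7 + 20\right)^{2}}{6} + \frac{16 \left(-7 + 20\right)}{3}\right)^{2} = \left(-1 + \frac{13^{2}}{6} + \frac{16}{3} \cdot 13\right)^{2} = \left(-1 + \frac{1}{6} \cdot 169 + \frac{208}{3}\right)^{2} = \left(-1 + \frac{169}{6} + \frac{208}{3}\right)^{2} = \left(\frac{193}{2}\right)^{2} = \frac{37249}{4}$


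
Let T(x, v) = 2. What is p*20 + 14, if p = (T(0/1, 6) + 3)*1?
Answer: 114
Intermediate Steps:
p = 5 (p = (2 + 3)*1 = 5*1 = 5)
p*20 + 14 = 5*20 + 14 = 100 + 14 = 114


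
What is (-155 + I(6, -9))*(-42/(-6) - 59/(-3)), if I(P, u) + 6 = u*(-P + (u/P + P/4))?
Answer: -8560/3 ≈ -2853.3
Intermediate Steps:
I(P, u) = -6 + u*(-3*P/4 + u/P) (I(P, u) = -6 + u*(-P + (u/P + P/4)) = -6 + u*(-P + (P/4 + u/P)) = -6 + u*(-3*P/4 + u/P))
(-155 + I(6, -9))*(-42/(-6) - 59/(-3)) = (-155 + (-6 + (-9)²/6 - ¾*6*(-9)))*(-42/(-6) - 59/(-3)) = (-155 + (-6 + (⅙)*81 + 81/2))*(-42*(-⅙) - 59*(-⅓)) = (-155 + (-6 + 27/2 + 81/2))*(7 + 59/3) = (-155 + 48)*(80/3) = -107*80/3 = -8560/3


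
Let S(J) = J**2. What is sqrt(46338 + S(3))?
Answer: sqrt(46347) ≈ 215.28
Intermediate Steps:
sqrt(46338 + S(3)) = sqrt(46338 + 3**2) = sqrt(46338 + 9) = sqrt(46347)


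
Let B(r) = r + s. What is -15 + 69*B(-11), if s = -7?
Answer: -1257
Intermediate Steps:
B(r) = -7 + r (B(r) = r - 7 = -7 + r)
-15 + 69*B(-11) = -15 + 69*(-7 - 11) = -15 + 69*(-18) = -15 - 1242 = -1257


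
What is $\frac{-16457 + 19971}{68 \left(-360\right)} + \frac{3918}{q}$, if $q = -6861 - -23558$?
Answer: $\frac{18619691}{204371280} \approx 0.091107$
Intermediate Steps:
$q = 16697$ ($q = -6861 + 23558 = 16697$)
$\frac{-16457 + 19971}{68 \left(-360\right)} + \frac{3918}{q} = \frac{-16457 + 19971}{68 \left(-360\right)} + \frac{3918}{16697} = \frac{3514}{-24480} + 3918 \cdot \frac{1}{16697} = 3514 \left(- \frac{1}{24480}\right) + \frac{3918}{16697} = - \frac{1757}{12240} + \frac{3918}{16697} = \frac{18619691}{204371280}$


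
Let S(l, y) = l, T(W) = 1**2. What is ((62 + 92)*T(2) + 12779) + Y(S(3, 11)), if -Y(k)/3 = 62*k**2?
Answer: 11259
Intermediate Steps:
T(W) = 1
Y(k) = -186*k**2
((62 + 92)*T(2) + 12779) + Y(S(3, 11)) = ((62 + 92)*1 + 12779) - 186*3**2 = (154*1 + 12779) - 186*9 = (154 + 12779) - 1674 = 12933 - 1674 = 11259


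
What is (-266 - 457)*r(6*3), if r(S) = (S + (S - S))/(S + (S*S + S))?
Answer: -723/20 ≈ -36.150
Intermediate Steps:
r(S) = S/(S² + 2*S) (r(S) = (S + 0)/(S + (S² + S)) = S/(S + (S + S²)) = S/(S² + 2*S))
(-266 - 457)*r(6*3) = (-266 - 457)/(2 + 6*3) = -723/(2 + 18) = -723/20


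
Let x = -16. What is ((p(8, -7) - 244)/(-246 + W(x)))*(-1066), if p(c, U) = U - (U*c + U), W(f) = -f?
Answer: -100204/115 ≈ -871.34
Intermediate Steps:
p(c, U) = -U*c (p(c, U) = U - (U + U*c) = U + (-U - U*c) = -U*c)
((p(8, -7) - 244)/(-246 + W(x)))*(-1066) = ((-1*(-7)*8 - 244)/(-246 - 1*(-16)))*(-1066) = ((56 - 244)/(-246 + 16))*(-1066) = -188/(-230)*(-1066) = -188*(-1/230)*(-1066) = (94/115)*(-1066) = -100204/115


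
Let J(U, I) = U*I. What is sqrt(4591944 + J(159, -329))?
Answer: sqrt(4539633) ≈ 2130.6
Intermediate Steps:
J(U, I) = I*U
sqrt(4591944 + J(159, -329)) = sqrt(4591944 - 329*159) = sqrt(4591944 - 52311) = sqrt(4539633)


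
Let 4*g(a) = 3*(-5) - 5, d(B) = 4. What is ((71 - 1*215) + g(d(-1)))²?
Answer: 22201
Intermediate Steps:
g(a) = -5 (g(a) = (3*(-5) - 5)/4 = (-15 - 5)/4 = (¼)*(-20) = -5)
((71 - 1*215) + g(d(-1)))² = ((71 - 1*215) - 5)² = ((71 - 215) - 5)² = (-144 - 5)² = (-149)² = 22201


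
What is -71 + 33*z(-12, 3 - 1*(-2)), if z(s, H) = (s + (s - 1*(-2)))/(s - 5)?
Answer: -481/17 ≈ -28.294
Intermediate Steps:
z(s, H) = (2 + 2*s)/(-5 + s) (z(s, H) = (s + (s + 2))/(-5 + s) = (s + (2 + s))/(-5 + s) = (2 + 2*s)/(-5 + s))
-71 + 33*z(-12, 3 - 1*(-2)) = -71 + 33*(2*(1 - 12)/(-5 - 12)) = -71 + 33*(2*(-11)/(-17)) = -71 + 33*(2*(-1/17)*(-11)) = -71 + 33*(22/17) = -71 + 726/17 = -481/17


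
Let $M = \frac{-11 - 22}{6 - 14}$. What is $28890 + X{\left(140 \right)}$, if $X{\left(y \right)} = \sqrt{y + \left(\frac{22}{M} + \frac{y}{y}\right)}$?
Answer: $28890 + \frac{\sqrt{1317}}{3} \approx 28902.0$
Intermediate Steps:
$M = \frac{33}{8}$ ($M = - \frac{33}{-8} = \left(-33\right) \left(- \frac{1}{8}\right) = \frac{33}{8} \approx 4.125$)
$X{\left(y \right)} = \sqrt{\frac{19}{3} + y}$ ($X{\left(y \right)} = \sqrt{y + \left(\frac{22}{\frac{33}{8}} + \frac{y}{y}\right)} = \sqrt{y + \left(22 \cdot \frac{8}{33} + 1\right)} = \sqrt{y + \left(\frac{16}{3} + 1\right)} = \sqrt{y + \frac{19}{3}} = \sqrt{\frac{19}{3} + y}$)
$28890 + X{\left(140 \right)} = 28890 + \frac{\sqrt{57 + 9 \cdot 140}}{3} = 28890 + \frac{\sqrt{57 + 1260}}{3} = 28890 + \frac{\sqrt{1317}}{3}$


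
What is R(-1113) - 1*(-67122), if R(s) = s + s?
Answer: 64896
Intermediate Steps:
R(s) = 2*s
R(-1113) - 1*(-67122) = 2*(-1113) - 1*(-67122) = -2226 + 67122 = 64896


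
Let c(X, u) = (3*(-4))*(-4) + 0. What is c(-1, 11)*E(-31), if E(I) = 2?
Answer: 96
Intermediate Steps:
c(X, u) = 48 (c(X, u) = -12*(-4) + 0 = 48 + 0 = 48)
c(-1, 11)*E(-31) = 48*2 = 96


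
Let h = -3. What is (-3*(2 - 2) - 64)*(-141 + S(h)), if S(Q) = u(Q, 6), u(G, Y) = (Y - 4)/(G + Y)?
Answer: 26944/3 ≈ 8981.3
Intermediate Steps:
u(G, Y) = (-4 + Y)/(G + Y)
S(Q) = 2/(6 + Q) (S(Q) = (-4 + 6)/(Q + 6) = 2/(6 + Q))
(-3*(2 - 2) - 64)*(-141 + S(h)) = (-3*(2 - 2) - 64)*(-141 + 2/(6 - 3)) = (-3*0 - 64)*(-141 + 2/3) = (0 - 64)*(-141 + 2*(⅓)) = -64*(-141 + ⅔) = -64*(-421/3) = 26944/3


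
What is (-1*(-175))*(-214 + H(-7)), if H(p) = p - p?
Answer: -37450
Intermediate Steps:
H(p) = 0
(-1*(-175))*(-214 + H(-7)) = (-1*(-175))*(-214 + 0) = 175*(-214) = -37450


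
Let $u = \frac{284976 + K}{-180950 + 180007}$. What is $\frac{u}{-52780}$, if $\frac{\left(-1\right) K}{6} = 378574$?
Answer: $- \frac{496617}{12442885} \approx -0.039912$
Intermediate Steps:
$K = -2271444$ ($K = \left(-6\right) 378574 = -2271444$)
$u = \frac{1986468}{943}$ ($u = \frac{284976 - 2271444}{-180950 + 180007} = - \frac{1986468}{-943} = \left(-1986468\right) \left(- \frac{1}{943}\right) = \frac{1986468}{943} \approx 2106.5$)
$\frac{u}{-52780} = \frac{1986468}{943 \left(-52780\right)} = \frac{1986468}{943} \left(- \frac{1}{52780}\right) = - \frac{496617}{12442885}$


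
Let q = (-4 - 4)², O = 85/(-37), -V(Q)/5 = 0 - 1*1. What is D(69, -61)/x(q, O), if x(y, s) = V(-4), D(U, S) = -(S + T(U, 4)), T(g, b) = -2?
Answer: 63/5 ≈ 12.600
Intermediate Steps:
V(Q) = 5 (V(Q) = -5*(0 - 1*1) = -5*(0 - 1) = -5*(-1) = 5)
D(U, S) = 2 - S (D(U, S) = -(S - 2) = -(-2 + S) = 2 - S)
O = -85/37 (O = 85*(-1/37) = -85/37 ≈ -2.2973)
q = 64 (q = (-8)² = 64)
x(y, s) = 5
D(69, -61)/x(q, O) = (2 - 1*(-61))/5 = (2 + 61)*(⅕) = 63*(⅕) = 63/5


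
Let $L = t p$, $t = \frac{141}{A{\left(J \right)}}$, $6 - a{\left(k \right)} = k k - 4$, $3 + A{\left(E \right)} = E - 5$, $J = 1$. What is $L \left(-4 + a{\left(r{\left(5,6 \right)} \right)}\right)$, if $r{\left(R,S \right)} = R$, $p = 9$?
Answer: $\frac{24111}{7} \approx 3444.4$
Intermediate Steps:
$A{\left(E \right)} = -8 + E$ ($A{\left(E \right)} = -3 + \left(E - 5\right) = -3 + \left(-5 + E\right) = -8 + E$)
$a{\left(k \right)} = 10 - k^{2}$ ($a{\left(k \right)} = 6 - \left(k k - 4\right) = 6 - \left(k^{2} - 4\right) = 6 - \left(-4 + k^{2}\right) = 10 - k^{2}$)
$t = - \frac{141}{7}$ ($t = \frac{141}{-8 + 1} = \frac{141}{-7} = 141 \left(- \frac{1}{7}\right) = - \frac{141}{7} \approx -20.143$)
$L = - \frac{1269}{7}$ ($L = \left(- \frac{141}{7}\right) 9 = - \frac{1269}{7} \approx -181.29$)
$L \left(-4 + a{\left(r{\left(5,6 \right)} \right)}\right) = - \frac{1269 \left(-4 + \left(10 - 5^{2}\right)\right)}{7} = - \frac{1269 \left(-4 + \left(10 - 25\right)\right)}{7} = - \frac{1269 \left(-4 - 15\right)}{7} = \left(- \frac{1269}{7}\right) \left(-19\right) = \frac{24111}{7}$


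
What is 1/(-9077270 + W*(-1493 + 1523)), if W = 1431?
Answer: -1/9034340 ≈ -1.1069e-7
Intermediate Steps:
1/(-9077270 + W*(-1493 + 1523)) = 1/(-9077270 + 1431*(-1493 + 1523)) = 1/(-9077270 + 1431*30) = 1/(-9077270 + 42930) = 1/(-9034340) = -1/9034340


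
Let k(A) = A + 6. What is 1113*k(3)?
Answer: 10017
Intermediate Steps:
k(A) = 6 + A
1113*k(3) = 1113*(6 + 3) = 1113*9 = 10017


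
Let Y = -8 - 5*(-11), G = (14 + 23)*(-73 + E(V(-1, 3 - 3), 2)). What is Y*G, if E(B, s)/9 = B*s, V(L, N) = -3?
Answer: -220853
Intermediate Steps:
E(B, s) = 9*B*s (E(B, s) = 9*(B*s) = 9*B*s)
G = -4699 (G = (14 + 23)*(-73 + 9*(-3)*2) = 37*(-73 - 54) = 37*(-127) = -4699)
Y = 47 (Y = -8 + 55 = 47)
Y*G = 47*(-4699) = -220853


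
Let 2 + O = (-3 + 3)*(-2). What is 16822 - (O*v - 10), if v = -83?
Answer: 16666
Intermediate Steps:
O = -2 (O = -2 + (-3 + 3)*(-2) = -2 + 0*(-2) = -2 + 0 = -2)
16822 - (O*v - 10) = 16822 - (-2*(-83) - 10) = 16822 - (166 - 10) = 16822 - 1*156 = 16822 - 156 = 16666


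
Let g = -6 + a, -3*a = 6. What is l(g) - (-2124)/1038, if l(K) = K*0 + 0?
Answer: 354/173 ≈ 2.0462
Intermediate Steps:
a = -2 (a = -⅓*6 = -2)
g = -8 (g = -6 - 2 = -8)
l(K) = 0 (l(K) = 0 + 0 = 0)
l(g) - (-2124)/1038 = 0 - (-2124)/1038 = 0 - 1*(-354/173) = 0 + 354/173 = 354/173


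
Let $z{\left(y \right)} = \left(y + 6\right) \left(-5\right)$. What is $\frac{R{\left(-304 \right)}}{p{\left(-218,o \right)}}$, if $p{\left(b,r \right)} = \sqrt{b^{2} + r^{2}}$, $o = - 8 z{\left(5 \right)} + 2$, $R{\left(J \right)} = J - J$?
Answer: $0$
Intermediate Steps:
$z{\left(y \right)} = -30 - 5 y$ ($z{\left(y \right)} = \left(6 + y\right) \left(-5\right) = -30 - 5 y$)
$R{\left(J \right)} = 0$
$o = 442$ ($o = - 8 \left(-30 - 25\right) + 2 = \left(-8\right) \left(-55\right) + 2 = 440 + 2 = 442$)
$\frac{R{\left(-304 \right)}}{p{\left(-218,o \right)}} = \frac{0}{\sqrt{\left(-218\right)^{2} + 442^{2}}} = \frac{0}{\sqrt{47524 + 195364}} = \frac{0}{\sqrt{242888}} = \frac{0}{2 \sqrt{60722}} = 0 \frac{\sqrt{60722}}{121444} = 0$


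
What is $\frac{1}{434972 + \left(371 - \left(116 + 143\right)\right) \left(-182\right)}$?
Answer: $\frac{1}{414588} \approx 2.412 \cdot 10^{-6}$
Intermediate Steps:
$\frac{1}{434972 + \left(371 - \left(116 + 143\right)\right) \left(-182\right)} = \frac{1}{434972 + \left(371 - 259\right) \left(-182\right)} = \frac{1}{434972 + 112 \left(-182\right)} = \frac{1}{434972 - 20384} = \frac{1}{414588}$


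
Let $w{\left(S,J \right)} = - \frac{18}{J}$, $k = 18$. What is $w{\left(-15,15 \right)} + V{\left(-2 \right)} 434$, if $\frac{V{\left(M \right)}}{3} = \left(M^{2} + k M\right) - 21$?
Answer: $- \frac{345036}{5} \approx -69007.0$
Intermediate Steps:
$V{\left(M \right)} = -63 + 3 M^{2} + 54 M$ ($V{\left(M \right)} = 3 \left(\left(M^{2} + 18 M\right) - 21\right) = 3 \left(-21 + M^{2} + 18 M\right) = -63 + 3 M^{2} + 54 M$)
$w{\left(-15,15 \right)} + V{\left(-2 \right)} 434 = - \frac{18}{15} + \left(-63 + 3 \left(-2\right)^{2} + 54 \left(-2\right)\right) 434 = \left(-18\right) \frac{1}{15} + \left(-63 + 3 \cdot 4 - 108\right) 434 = - \frac{6}{5} + \left(-63 + 12 - 108\right) 434 = - \frac{6}{5} - 69006 = - \frac{345036}{5}$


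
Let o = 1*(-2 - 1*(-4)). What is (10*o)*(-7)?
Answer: -140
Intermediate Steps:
o = 2 (o = 1*(-2 + 4) = 1*2 = 2)
(10*o)*(-7) = (10*2)*(-7) = 20*(-7) = -140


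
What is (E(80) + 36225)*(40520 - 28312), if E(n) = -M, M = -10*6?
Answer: 442967280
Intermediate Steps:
M = -60
E(n) = 60 (E(n) = -1*(-60) = 60)
(E(80) + 36225)*(40520 - 28312) = (60 + 36225)*(40520 - 28312) = 36285*12208 = 442967280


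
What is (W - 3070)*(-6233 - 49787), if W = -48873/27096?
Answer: 388562156655/2258 ≈ 1.7208e+8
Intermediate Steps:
W = -16291/9032 (W = -48873*1/27096 = -16291/9032 ≈ -1.8037)
(W - 3070)*(-6233 - 49787) = (-16291/9032 - 3070)*(-6233 - 49787) = -27744531/9032*(-56020) = 388562156655/2258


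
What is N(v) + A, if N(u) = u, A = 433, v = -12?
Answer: 421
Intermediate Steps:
N(v) + A = -12 + 433 = 421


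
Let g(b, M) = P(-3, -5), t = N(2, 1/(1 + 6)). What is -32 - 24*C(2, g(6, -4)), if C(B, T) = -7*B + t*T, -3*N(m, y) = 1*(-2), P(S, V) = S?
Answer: 352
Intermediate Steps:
N(m, y) = 2/3 (N(m, y) = -(-2)/3 = -1/3*(-2) = 2/3)
t = 2/3 ≈ 0.66667
g(b, M) = -3
C(B, T) = -7*B + 2*T/3
-32 - 24*C(2, g(6, -4)) = -32 - 24*(-7*2 + (2/3)*(-3)) = -32 - 24*(-14 - 2) = -32 - 24*(-16) = -32 + 384 = 352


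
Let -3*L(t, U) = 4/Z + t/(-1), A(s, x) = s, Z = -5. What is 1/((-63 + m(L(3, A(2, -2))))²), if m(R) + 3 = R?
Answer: 225/942841 ≈ 0.00023864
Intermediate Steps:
L(t, U) = 4/15 + t/3 (L(t, U) = -(4/(-5) + t/(-1))/3 = -(4*(-⅕) + t*(-1))/3 = -(-⅘ - t)/3 = 4/15 + t/3)
m(R) = -3 + R
1/((-63 + m(L(3, A(2, -2))))²) = 1/((-63 + (-3 + (4/15 + (⅓)*3)))²) = 1/((-63 + (-3 + (4/15 + 1)))²) = 1/((-63 + (-3 + 19/15))²) = 1/((-63 - 26/15)²) = 1/((-971/15)²) = 1/(942841/225) = 225/942841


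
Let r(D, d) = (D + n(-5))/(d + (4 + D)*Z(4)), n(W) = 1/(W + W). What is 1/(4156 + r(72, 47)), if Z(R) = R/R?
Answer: 1230/5112599 ≈ 0.00024058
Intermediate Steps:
Z(R) = 1
n(W) = 1/(2*W)
r(D, d) = (-1/10 + D)/(4 + D + d) (r(D, d) = (D + (1/2)/(-5))/(d + (4 + D)*1) = (D + (1/2)*(-1/5))/(d + (4 + D)) = (D - 1/10)/(4 + D + d) = (-1/10 + D)/(4 + D + d))
1/(4156 + r(72, 47)) = 1/(4156 + (-1/10 + 72)/(4 + 72 + 47)) = 1/(4156 + (719/10)/123) = 1/(4156 + (1/123)*(719/10)) = 1/(4156 + 719/1230) = 1/(5112599/1230) = 1230/5112599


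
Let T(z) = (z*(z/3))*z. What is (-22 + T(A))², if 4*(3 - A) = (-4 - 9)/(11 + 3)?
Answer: 32045958637225/277568815104 ≈ 115.45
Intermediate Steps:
A = 181/56 (A = 3 - (-4 - 9)/(4*(11 + 3)) = 3 - (-13)/(4*14) = 3 - ¼*(-13/14) = 3 + 13/56 = 181/56 ≈ 3.2321)
T(z) = z³/3 (T(z) = (z*(z*(⅓)))*z = (z*(z/3))*z = (z²/3)*z = z³/3)
(-22 + T(A))² = (-22 + (181/56)³/3)² = (-22 + (⅓)*(5929741/175616))² = (-22 + 5929741/526848)² = (-5660915/526848)² = 32045958637225/277568815104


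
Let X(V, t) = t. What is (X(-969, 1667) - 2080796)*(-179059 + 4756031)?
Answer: -9516115217388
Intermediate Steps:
(X(-969, 1667) - 2080796)*(-179059 + 4756031) = (1667 - 2080796)*(-179059 + 4756031) = -2079129*4576972 = -9516115217388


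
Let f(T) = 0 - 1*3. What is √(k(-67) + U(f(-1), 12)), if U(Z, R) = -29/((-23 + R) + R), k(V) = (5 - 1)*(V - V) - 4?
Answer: I*√33 ≈ 5.7446*I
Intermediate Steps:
f(T) = -3 (f(T) = 0 - 3 = -3)
k(V) = -4 (k(V) = 4*0 - 4 = 0 - 4 = -4)
U(Z, R) = -29/(-23 + 2*R)
√(k(-67) + U(f(-1), 12)) = √(-4 - 29/(-23 + 2*12)) = √(-4 - 29/(-23 + 24)) = √(-4 - 29/1) = √(-4 - 29*1) = √(-4 - 29) = √(-33) = I*√33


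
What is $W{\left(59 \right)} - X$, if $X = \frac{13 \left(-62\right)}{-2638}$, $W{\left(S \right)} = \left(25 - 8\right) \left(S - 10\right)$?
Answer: $\frac{1098324}{1319} \approx 832.69$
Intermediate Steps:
$W{\left(S \right)} = -170 + 17 S$ ($W{\left(S \right)} = 17 \left(-10 + S\right) = -170 + 17 S$)
$X = \frac{403}{1319}$ ($X = \left(-806\right) \left(- \frac{1}{2638}\right) = \frac{403}{1319} \approx 0.30553$)
$W{\left(59 \right)} - X = \left(-170 + 17 \cdot 59\right) - \frac{403}{1319} = \left(-170 + 1003\right) - \frac{403}{1319} = 833 - \frac{403}{1319} = \frac{1098324}{1319}$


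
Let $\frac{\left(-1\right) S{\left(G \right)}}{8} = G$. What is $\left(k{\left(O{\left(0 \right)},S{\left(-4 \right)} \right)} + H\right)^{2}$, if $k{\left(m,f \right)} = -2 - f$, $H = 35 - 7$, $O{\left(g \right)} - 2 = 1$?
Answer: $36$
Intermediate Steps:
$S{\left(G \right)} = - 8 G$
$O{\left(g \right)} = 3$ ($O{\left(g \right)} = 2 + 1 = 3$)
$H = 28$ ($H = 35 - 7 = 28$)
$\left(k{\left(O{\left(0 \right)},S{\left(-4 \right)} \right)} + H\right)^{2} = \left(\left(-2 - \left(-8\right) \left(-4\right)\right) + 28\right)^{2} = \left(\left(-2 - 32\right) + 28\right)^{2} = \left(-34 + 28\right)^{2} = \left(-6\right)^{2} = 36$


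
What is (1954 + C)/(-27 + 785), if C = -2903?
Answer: -949/758 ≈ -1.2520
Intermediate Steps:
(1954 + C)/(-27 + 785) = (1954 - 2903)/(-27 + 785) = -949/758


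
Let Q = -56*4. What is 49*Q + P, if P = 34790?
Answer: 23814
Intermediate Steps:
Q = -224
49*Q + P = 49*(-224) + 34790 = -10976 + 34790 = 23814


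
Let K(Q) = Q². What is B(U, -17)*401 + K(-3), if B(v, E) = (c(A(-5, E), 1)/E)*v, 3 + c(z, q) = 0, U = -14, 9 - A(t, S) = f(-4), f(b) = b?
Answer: -16689/17 ≈ -981.71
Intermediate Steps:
A(t, S) = 13 (A(t, S) = 9 - 1*(-4) = 9 + 4 = 13)
c(z, q) = -3 (c(z, q) = -3 + 0 = -3)
B(v, E) = -3*v/E (B(v, E) = (-3/E)*v = -3*v/E)
B(U, -17)*401 + K(-3) = -3*(-14)/(-17)*401 + (-3)² = -3*(-14)*(-1/17)*401 + 9 = -42/17*401 + 9 = -16842/17 + 9 = -16689/17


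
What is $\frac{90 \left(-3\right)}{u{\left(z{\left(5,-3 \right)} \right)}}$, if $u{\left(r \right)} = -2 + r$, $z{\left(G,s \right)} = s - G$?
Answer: $27$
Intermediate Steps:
$\frac{90 \left(-3\right)}{u{\left(z{\left(5,-3 \right)} \right)}} = \frac{90 \left(-3\right)}{-2 - 8} = - \frac{270}{-2 - 8} = - \frac{270}{-10} = \left(-270\right) \left(- \frac{1}{10}\right) = 27$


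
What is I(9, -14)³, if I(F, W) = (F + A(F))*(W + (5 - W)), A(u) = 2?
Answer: 166375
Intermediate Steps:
I(F, W) = 10 + 5*F (I(F, W) = (F + 2)*(W + (5 - W)) = (2 + F)*5 = 10 + 5*F)
I(9, -14)³ = (10 + 5*9)³ = (10 + 45)³ = 55³ = 166375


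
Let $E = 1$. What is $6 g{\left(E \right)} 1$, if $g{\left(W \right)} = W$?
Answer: $6$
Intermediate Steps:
$6 g{\left(E \right)} 1 = 6 \cdot 1 \cdot 1 = 6 \cdot 1 = 6$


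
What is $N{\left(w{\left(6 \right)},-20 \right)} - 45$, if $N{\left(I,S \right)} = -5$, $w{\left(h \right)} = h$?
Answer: $-50$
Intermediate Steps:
$N{\left(w{\left(6 \right)},-20 \right)} - 45 = -5 - 45 = -50$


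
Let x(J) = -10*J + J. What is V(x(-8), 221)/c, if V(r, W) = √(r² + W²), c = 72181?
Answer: 5*√2161/72181 ≈ 0.0032201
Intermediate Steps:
x(J) = -9*J
V(r, W) = √(W² + r²)
V(x(-8), 221)/c = √(221² + (-9*(-8))²)/72181 = √(48841 + 72²)*(1/72181) = √(48841 + 5184)*(1/72181) = √54025*(1/72181) = (5*√2161)*(1/72181) = 5*√2161/72181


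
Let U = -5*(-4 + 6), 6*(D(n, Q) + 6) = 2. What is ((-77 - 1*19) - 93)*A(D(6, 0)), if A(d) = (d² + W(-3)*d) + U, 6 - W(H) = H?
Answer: 5460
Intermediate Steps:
D(n, Q) = -17/3 (D(n, Q) = -6 + (⅙)*2 = -6 + ⅓ = -17/3)
U = -10 (U = -5*2 = -10)
W(H) = 6 - H
A(d) = -10 + d² + 9*d (A(d) = (d² + (6 - 1*(-3))*d) - 10 = (d² + (6 + 3)*d) - 10 = (d² + 9*d) - 10 = -10 + d² + 9*d)
((-77 - 1*19) - 93)*A(D(6, 0)) = ((-77 - 1*19) - 93)*(-10 + (-17/3)² + 9*(-17/3)) = ((-77 - 19) - 93)*(-10 + 289/9 - 51) = (-96 - 93)*(-260/9) = -189*(-260/9) = 5460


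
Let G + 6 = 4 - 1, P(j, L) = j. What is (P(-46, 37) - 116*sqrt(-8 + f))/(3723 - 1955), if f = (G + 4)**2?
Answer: -23/884 - 29*I*sqrt(7)/442 ≈ -0.026018 - 0.17359*I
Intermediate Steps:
G = -3 (G = -6 + (4 - 1) = -6 + 3 = -3)
f = 1 (f = (-3 + 4)**2 = 1**2 = 1)
(P(-46, 37) - 116*sqrt(-8 + f))/(3723 - 1955) = (-46 - 116*sqrt(-8 + 1))/(3723 - 1955) = (-46 - 116*I*sqrt(7))/1768 = (-46 - 116*I*sqrt(7))*(1/1768) = -23/884 - 29*I*sqrt(7)/442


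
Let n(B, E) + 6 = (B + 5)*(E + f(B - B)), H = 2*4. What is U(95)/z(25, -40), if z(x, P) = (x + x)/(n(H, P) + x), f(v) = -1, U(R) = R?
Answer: -4883/5 ≈ -976.60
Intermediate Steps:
H = 8
n(B, E) = -6 + (-1 + E)*(5 + B) (n(B, E) = -6 + (B + 5)*(E - 1) = -6 + (5 + B)*(-1 + E) = -6 + (-1 + E)*(5 + B))
z(x, P) = 2*x/(-19 + x + 13*P) (z(x, P) = (x + x)/((-11 - 1*8 + 5*P + 8*P) + x) = (2*x)/((-11 - 8 + 5*P + 8*P) + x) = (2*x)/((-19 + 13*P) + x) = (2*x)/(-19 + x + 13*P) = 2*x/(-19 + x + 13*P))
U(95)/z(25, -40) = 95/((2*25/(-19 + 25 + 13*(-40)))) = 95/((2*25/(-19 + 25 - 520))) = 95/((2*25/(-514))) = 95/((2*25*(-1/514))) = 95/(-25/257) = 95*(-257/25) = -4883/5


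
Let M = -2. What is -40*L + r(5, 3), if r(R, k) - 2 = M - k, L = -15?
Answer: 597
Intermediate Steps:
r(R, k) = -k (r(R, k) = 2 + (-2 - k) = -k)
-40*L + r(5, 3) = -40*(-15) - 1*3 = 600 - 3 = 597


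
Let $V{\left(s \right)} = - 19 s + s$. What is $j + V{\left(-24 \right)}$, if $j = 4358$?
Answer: $4790$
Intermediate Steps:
$V{\left(s \right)} = - 18 s$
$j + V{\left(-24 \right)} = 4358 - -432 = 4358 + 432 = 4790$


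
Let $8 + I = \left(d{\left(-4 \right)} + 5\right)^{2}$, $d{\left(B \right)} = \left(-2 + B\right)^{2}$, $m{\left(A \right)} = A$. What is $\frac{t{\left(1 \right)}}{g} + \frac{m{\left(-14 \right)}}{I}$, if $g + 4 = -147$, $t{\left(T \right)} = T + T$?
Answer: $- \frac{780}{36089} \approx -0.021613$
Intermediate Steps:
$t{\left(T \right)} = 2 T$
$g = -151$ ($g = -4 - 147 = -151$)
$I = 1673$ ($I = -8 + \left(\left(-2 - 4\right)^{2} + 5\right)^{2} = -8 + \left(\left(-6\right)^{2} + 5\right)^{2} = -8 + \left(36 + 5\right)^{2} = -8 + 41^{2} = -8 + 1681 = 1673$)
$\frac{t{\left(1 \right)}}{g} + \frac{m{\left(-14 \right)}}{I} = \frac{2 \cdot 1}{-151} - \frac{14}{1673} = 2 \left(- \frac{1}{151}\right) - \frac{2}{239} = - \frac{2}{151} - \frac{2}{239} = - \frac{780}{36089}$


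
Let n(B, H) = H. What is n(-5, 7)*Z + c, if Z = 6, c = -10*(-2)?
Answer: 62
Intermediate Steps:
c = 20
n(-5, 7)*Z + c = 7*6 + 20 = 42 + 20 = 62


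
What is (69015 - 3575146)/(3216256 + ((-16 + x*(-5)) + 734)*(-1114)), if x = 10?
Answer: -3506131/2472104 ≈ -1.4183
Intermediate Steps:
(69015 - 3575146)/(3216256 + ((-16 + x*(-5)) + 734)*(-1114)) = (69015 - 3575146)/(3216256 + ((-16 + 10*(-5)) + 734)*(-1114)) = -3506131/(3216256 + ((-16 - 50) + 734)*(-1114)) = -3506131/(3216256 + (-66 + 734)*(-1114)) = -3506131/(3216256 + 668*(-1114)) = -3506131/(3216256 - 744152) = -3506131/2472104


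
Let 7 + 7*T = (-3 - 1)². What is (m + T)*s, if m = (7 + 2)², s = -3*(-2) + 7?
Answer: 7488/7 ≈ 1069.7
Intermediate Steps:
s = 13 (s = 6 + 7 = 13)
m = 81 (m = 9² = 81)
T = 9/7 (T = -1 + (-3 - 1)²/7 = -1 + (⅐)*(-4)² = -1 + (⅐)*16 = -1 + 16/7 = 9/7 ≈ 1.2857)
(m + T)*s = (81 + 9/7)*13 = (576/7)*13 = 7488/7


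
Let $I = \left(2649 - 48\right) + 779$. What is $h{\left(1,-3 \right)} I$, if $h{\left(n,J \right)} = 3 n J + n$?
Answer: $-27040$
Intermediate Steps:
$h{\left(n,J \right)} = n + 3 J n$ ($h{\left(n,J \right)} = 3 J n + n = n + 3 J n$)
$I = 3380$ ($I = \left(2649 - 48\right) + 779 = 2601 + 779 = 3380$)
$h{\left(1,-3 \right)} I = 1 \left(1 + 3 \left(-3\right)\right) 3380 = 1 \left(1 - 9\right) 3380 = 1 \left(-8\right) 3380 = \left(-8\right) 3380 = -27040$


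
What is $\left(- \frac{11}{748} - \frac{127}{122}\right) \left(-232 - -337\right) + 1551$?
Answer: $\frac{5973753}{4148} \approx 1440.2$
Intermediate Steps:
$\left(- \frac{11}{748} - \frac{127}{122}\right) \left(-232 - -337\right) + 1551 = \left(\left(-11\right) \frac{1}{748} - \frac{127}{122}\right) \left(-232 + 337\right) + 1551 = \left(- \frac{1}{68} - \frac{127}{122}\right) 105 + 1551 = \left(- \frac{4379}{4148}\right) 105 + 1551 = - \frac{459795}{4148} + 1551 = \frac{5973753}{4148}$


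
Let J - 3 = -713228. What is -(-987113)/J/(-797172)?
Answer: 987113/568562999700 ≈ 1.7362e-6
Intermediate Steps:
J = -713225 (J = 3 - 713228 = -713225)
-(-987113)/J/(-797172) = -(-987113)/(-713225)/(-797172) = -(-987113)*(-1)/713225*(-1/797172) = -1*987113/713225*(-1/797172) = -987113/713225*(-1/797172) = 987113/568562999700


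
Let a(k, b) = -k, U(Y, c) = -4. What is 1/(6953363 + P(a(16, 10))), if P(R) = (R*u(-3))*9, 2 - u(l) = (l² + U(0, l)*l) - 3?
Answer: 1/6955667 ≈ 1.4377e-7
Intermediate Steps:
u(l) = 5 - l² + 4*l (u(l) = 2 - ((l² - 4*l) - 3) = 2 - (-3 + l² - 4*l) = 2 + (3 - l² + 4*l) = 5 - l² + 4*l)
P(R) = -144*R (P(R) = (R*(5 - 1*(-3)² + 4*(-3)))*9 = (R*(5 - 1*9 - 12))*9 = (R*(5 - 9 - 12))*9 = (R*(-16))*9 = -16*R*9 = -144*R)
1/(6953363 + P(a(16, 10))) = 1/(6953363 - (-144)*16) = 1/(6953363 - 144*(-16)) = 1/(6953363 + 2304) = 1/6955667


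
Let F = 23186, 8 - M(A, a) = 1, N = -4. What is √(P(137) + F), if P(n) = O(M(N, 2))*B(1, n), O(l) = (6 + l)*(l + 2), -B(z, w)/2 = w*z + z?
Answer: I*√9106 ≈ 95.425*I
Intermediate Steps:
M(A, a) = 7 (M(A, a) = 8 - 1*1 = 8 - 1 = 7)
B(z, w) = -2*z - 2*w*z (B(z, w) = -2*(w*z + z) = -2*(z + w*z) = -2*z - 2*w*z)
O(l) = (2 + l)*(6 + l) (O(l) = (6 + l)*(2 + l) = (2 + l)*(6 + l))
P(n) = -234 - 234*n (P(n) = (12 + 7² + 8*7)*(-2*1*(1 + n)) = (12 + 49 + 56)*(-2 - 2*n) = 117*(-2 - 2*n) = -234 - 234*n)
√(P(137) + F) = √((-234 - 234*137) + 23186) = √((-234 - 32058) + 23186) = √(-32292 + 23186) = √(-9106) = I*√9106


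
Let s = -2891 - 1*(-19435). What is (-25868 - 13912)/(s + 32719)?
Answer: -13260/16421 ≈ -0.80750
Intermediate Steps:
s = 16544 (s = -2891 + 19435 = 16544)
(-25868 - 13912)/(s + 32719) = (-25868 - 13912)/(16544 + 32719) = -39780/49263 = -39780*1/49263 = -13260/16421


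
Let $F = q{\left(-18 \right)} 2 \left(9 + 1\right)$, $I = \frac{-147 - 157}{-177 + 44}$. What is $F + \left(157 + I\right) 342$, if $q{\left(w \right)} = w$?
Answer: $\frac{378810}{7} \approx 54116.0$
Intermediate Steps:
$I = \frac{16}{7}$ ($I = - \frac{304}{-133} = \left(-304\right) \left(- \frac{1}{133}\right) = \frac{16}{7} \approx 2.2857$)
$F = -360$ ($F = - 18 \cdot 2 \left(9 + 1\right) = - 18 \cdot 2 \cdot 10 = \left(-18\right) 20 = -360$)
$F + \left(157 + I\right) 342 = -360 + \left(157 + \frac{16}{7}\right) 342 = -360 + \frac{1115}{7} \cdot 342 = -360 + \frac{381330}{7} = \frac{378810}{7}$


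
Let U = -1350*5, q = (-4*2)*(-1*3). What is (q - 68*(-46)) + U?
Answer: -3598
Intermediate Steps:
q = 24 (q = -8*(-3) = 24)
U = -6750
(q - 68*(-46)) + U = (24 - 68*(-46)) - 6750 = (24 + 3128) - 6750 = 3152 - 6750 = -3598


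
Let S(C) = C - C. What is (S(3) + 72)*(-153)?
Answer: -11016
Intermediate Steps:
S(C) = 0
(S(3) + 72)*(-153) = (0 + 72)*(-153) = 72*(-153) = -11016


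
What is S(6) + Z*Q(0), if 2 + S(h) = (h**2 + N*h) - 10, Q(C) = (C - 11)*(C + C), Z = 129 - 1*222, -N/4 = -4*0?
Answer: 24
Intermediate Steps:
N = 0 (N = -(-16)*0 = -4*0 = 0)
Z = -93 (Z = 129 - 222 = -93)
Q(C) = 2*C*(-11 + C) (Q(C) = (-11 + C)*(2*C) = 2*C*(-11 + C))
S(h) = -12 + h**2 (S(h) = -2 + ((h**2 + 0*h) - 10) = -2 + ((h**2 + 0) - 10) = -2 + (h**2 - 10) = -2 + (-10 + h**2) = -12 + h**2)
S(6) + Z*Q(0) = (-12 + 6**2) - 186*0*(-11 + 0) = (-12 + 36) - 186*0*(-11) = 24 - 93*0 = 24 + 0 = 24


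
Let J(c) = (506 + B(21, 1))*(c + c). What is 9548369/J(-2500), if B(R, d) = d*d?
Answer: -9548369/2535000 ≈ -3.7666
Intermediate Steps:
B(R, d) = d**2
J(c) = 1014*c (J(c) = (506 + 1**2)*(c + c) = (506 + 1)*(2*c) = 507*(2*c) = 1014*c)
9548369/J(-2500) = 9548369/((1014*(-2500))) = 9548369/(-2535000) = 9548369*(-1/2535000) = -9548369/2535000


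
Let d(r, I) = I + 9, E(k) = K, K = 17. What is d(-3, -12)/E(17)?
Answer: -3/17 ≈ -0.17647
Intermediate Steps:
E(k) = 17
d(r, I) = 9 + I
d(-3, -12)/E(17) = (9 - 12)/17 = (1/17)*(-3) = -3/17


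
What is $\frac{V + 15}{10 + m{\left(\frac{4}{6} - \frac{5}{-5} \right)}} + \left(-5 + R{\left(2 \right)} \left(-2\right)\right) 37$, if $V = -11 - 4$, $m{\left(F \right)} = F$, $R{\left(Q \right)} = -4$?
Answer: $111$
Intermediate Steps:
$V = -15$ ($V = -11 - 4 = -15$)
$\frac{V + 15}{10 + m{\left(\frac{4}{6} - \frac{5}{-5} \right)}} + \left(-5 + R{\left(2 \right)} \left(-2\right)\right) 37 = \frac{-15 + 15}{10 + \left(\frac{4}{6} - \frac{5}{-5}\right)} + \left(-5 - -8\right) 37 = \frac{0}{10 + \left(4 \cdot \frac{1}{6} - -1\right)} + \left(-5 + 8\right) 37 = \frac{0}{10 + \left(\frac{2}{3} + 1\right)} + 3 \cdot 37 = \frac{0}{10 + \frac{5}{3}} + 111 = \frac{0}{\frac{35}{3}} + 111 = 0 \cdot \frac{3}{35} + 111 = 0 + 111 = 111$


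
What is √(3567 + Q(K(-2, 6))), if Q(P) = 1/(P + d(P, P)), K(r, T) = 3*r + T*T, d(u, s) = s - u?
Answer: √3210330/30 ≈ 59.725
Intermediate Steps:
K(r, T) = T² + 3*r (K(r, T) = 3*r + T² = T² + 3*r)
Q(P) = 1/P (Q(P) = 1/(P + (P - P)) = 1/(P + 0) = 1/P)
√(3567 + Q(K(-2, 6))) = √(3567 + 1/(6² + 3*(-2))) = √(3567 + 1/(36 - 6)) = √(3567 + 1/30) = √(107011/30) = √3210330/30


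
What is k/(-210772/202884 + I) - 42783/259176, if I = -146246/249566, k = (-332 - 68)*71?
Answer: 267733677229762441/15318288110248 ≈ 17478.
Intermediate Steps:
k = -28400 (k = -400*71 = -28400)
I = -73123/124783 (I = -146246*1/249566 = -73123/124783 ≈ -0.58600)
k/(-210772/202884 + I) - 42783/259176 = -28400/(-210772/202884 - 73123/124783) - 42783/259176 = -28400/(-210772*1/202884 - 73123/124783) - 42783*1/259176 = -28400/(-1817/1749 - 73123/124783) - 14261/86392 = -28400/(-354622838/218245467) - 14261/86392 = -28400*(-218245467/354622838) - 14261/86392 = 3099085631400/177311419 - 14261/86392 = 267733677229762441/15318288110248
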